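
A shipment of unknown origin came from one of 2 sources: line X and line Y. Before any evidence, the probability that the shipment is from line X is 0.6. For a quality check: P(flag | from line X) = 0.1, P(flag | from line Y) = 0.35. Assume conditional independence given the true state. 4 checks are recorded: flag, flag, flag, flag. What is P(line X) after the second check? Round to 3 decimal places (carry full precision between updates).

After 'flag': P(line X) = 0.1·0.6000 / (0.1·0.6000 + 0.35·0.4000) ≈ 0.3000
After 'flag': P(line X) = 0.1·0.3000 / (0.1·0.3000 + 0.35·0.7000) ≈ 0.1091

0.109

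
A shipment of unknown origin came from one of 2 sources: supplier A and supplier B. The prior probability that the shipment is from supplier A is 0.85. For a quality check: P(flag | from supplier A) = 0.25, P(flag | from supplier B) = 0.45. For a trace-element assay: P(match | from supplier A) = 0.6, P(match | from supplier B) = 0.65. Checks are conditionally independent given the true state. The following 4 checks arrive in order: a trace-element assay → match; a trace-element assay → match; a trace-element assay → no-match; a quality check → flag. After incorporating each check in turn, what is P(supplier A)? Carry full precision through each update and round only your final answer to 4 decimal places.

Apply Bayes' rule sequentially, carrying P(supplier A) forward.
After a trace-element assay='match': P(supplier A) = 0.6·0.8500 / (0.6·0.8500 + 0.65·0.1500) ≈ 0.8395
After a trace-element assay='match': P(supplier A) = 0.6·0.8395 / (0.6·0.8395 + 0.65·0.1605) ≈ 0.8284
After a trace-element assay='no-match': P(supplier A) = 0.4·0.8284 / (0.4·0.8284 + 0.35·0.1716) ≈ 0.8466
After a quality check='flag': P(supplier A) = 0.25·0.8466 / (0.25·0.8466 + 0.45·0.1534) ≈ 0.7540

0.7540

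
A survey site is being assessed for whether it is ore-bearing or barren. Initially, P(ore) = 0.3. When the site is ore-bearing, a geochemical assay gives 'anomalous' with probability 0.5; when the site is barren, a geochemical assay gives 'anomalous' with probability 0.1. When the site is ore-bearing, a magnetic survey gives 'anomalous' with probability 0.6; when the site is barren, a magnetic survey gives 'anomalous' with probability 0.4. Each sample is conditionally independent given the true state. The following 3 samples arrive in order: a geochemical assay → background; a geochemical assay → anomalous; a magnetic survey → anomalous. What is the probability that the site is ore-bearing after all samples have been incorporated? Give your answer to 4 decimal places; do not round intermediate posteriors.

After a geochemical assay='background': P(ore) = 0.5·0.3000 / (0.5·0.3000 + 0.9·0.7000) ≈ 0.1923
After a geochemical assay='anomalous': P(ore) = 0.5·0.1923 / (0.5·0.1923 + 0.1·0.8077) ≈ 0.5435
After a magnetic survey='anomalous': P(ore) = 0.6·0.5435 / (0.6·0.5435 + 0.4·0.4565) ≈ 0.6410

0.6410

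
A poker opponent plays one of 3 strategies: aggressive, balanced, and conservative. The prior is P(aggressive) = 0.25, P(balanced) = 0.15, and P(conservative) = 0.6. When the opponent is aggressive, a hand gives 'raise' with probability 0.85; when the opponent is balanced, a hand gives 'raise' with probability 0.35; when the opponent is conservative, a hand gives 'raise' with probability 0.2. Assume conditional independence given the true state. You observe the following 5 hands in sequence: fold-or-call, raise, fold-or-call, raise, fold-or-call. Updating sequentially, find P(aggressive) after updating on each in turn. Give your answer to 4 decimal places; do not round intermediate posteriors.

0.0340

Each posterior becomes the prior for the next update.
After 'fold-or-call': normaliser = 0.15·0.2500 + 0.65·0.1500 + 0.8·0.6000; P(aggressive) ≈ 0.0610, P(balanced) ≈ 0.1585, P(conservative) ≈ 0.7805
After 'raise': normaliser = 0.85·0.0610 + 0.35·0.1585 + 0.2·0.7805; P(aggressive) ≈ 0.1968, P(balanced) ≈ 0.2106, P(conservative) ≈ 0.5926
After 'fold-or-call': normaliser = 0.15·0.1968 + 0.65·0.2106 + 0.8·0.5926; P(aggressive) ≈ 0.0461, P(balanced) ≈ 0.2138, P(conservative) ≈ 0.7402
After 'raise': normaliser = 0.85·0.0461 + 0.35·0.2138 + 0.2·0.7402; P(aggressive) ≈ 0.1495, P(balanced) ≈ 0.2856, P(conservative) ≈ 0.5650
After 'fold-or-call': normaliser = 0.15·0.1495 + 0.65·0.2856 + 0.8·0.5650; P(aggressive) ≈ 0.0340, P(balanced) ≈ 0.2812, P(conservative) ≈ 0.6848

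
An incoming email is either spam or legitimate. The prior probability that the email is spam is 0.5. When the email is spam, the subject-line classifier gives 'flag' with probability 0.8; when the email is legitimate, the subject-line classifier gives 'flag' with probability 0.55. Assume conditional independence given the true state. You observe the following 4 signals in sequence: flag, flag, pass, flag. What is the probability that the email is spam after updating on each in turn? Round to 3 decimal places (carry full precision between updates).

0.578

Each posterior becomes the prior for the next update.
After 'flag': P(spam) = 0.8·0.5000 / (0.8·0.5000 + 0.55·0.5000) ≈ 0.5926
After 'flag': P(spam) = 0.8·0.5926 / (0.8·0.5926 + 0.55·0.4074) ≈ 0.6790
After 'pass': P(spam) = 0.2·0.6790 / (0.2·0.6790 + 0.45·0.3210) ≈ 0.4846
After 'flag': P(spam) = 0.8·0.4846 / (0.8·0.4846 + 0.55·0.5154) ≈ 0.5777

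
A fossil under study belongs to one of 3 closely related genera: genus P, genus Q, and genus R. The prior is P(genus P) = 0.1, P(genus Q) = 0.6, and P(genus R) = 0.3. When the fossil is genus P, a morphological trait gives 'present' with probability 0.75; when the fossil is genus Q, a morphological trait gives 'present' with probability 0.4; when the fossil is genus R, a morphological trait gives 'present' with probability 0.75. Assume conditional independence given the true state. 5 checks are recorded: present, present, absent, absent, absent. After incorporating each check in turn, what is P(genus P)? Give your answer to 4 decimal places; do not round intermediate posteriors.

After 'present': normaliser = 0.75·0.1000 + 0.4·0.6000 + 0.75·0.3000; P(genus P) ≈ 0.1389, P(genus Q) ≈ 0.4444, P(genus R) ≈ 0.4167
After 'present': normaliser = 0.75·0.1389 + 0.4·0.4444 + 0.75·0.4167; P(genus P) ≈ 0.1752, P(genus Q) ≈ 0.2991, P(genus R) ≈ 0.5257
After 'absent': normaliser = 0.25·0.1752 + 0.6·0.2991 + 0.25·0.5257; P(genus P) ≈ 0.1235, P(genus Q) ≈ 0.5059, P(genus R) ≈ 0.3706
After 'absent': normaliser = 0.25·0.1235 + 0.6·0.5059 + 0.25·0.3706; P(genus P) ≈ 0.0723, P(genus Q) ≈ 0.7108, P(genus R) ≈ 0.2169
After 'absent': normaliser = 0.25·0.0723 + 0.6·0.7108 + 0.25·0.2169; P(genus P) ≈ 0.0362, P(genus Q) ≈ 0.8550, P(genus R) ≈ 0.1087

0.0362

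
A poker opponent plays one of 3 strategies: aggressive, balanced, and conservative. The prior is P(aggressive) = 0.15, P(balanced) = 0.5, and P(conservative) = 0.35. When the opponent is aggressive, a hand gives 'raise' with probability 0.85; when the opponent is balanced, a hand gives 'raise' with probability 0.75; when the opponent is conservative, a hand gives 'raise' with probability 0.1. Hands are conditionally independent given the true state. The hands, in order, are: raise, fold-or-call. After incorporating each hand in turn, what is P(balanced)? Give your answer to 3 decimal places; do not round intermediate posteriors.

After 'raise': normaliser = 0.85·0.1500 + 0.75·0.5000 + 0.1·0.3500; P(aggressive) ≈ 0.2372, P(balanced) ≈ 0.6977, P(conservative) ≈ 0.0651
After 'fold-or-call': normaliser = 0.15·0.2372 + 0.25·0.6977 + 0.9·0.0651; P(aggressive) ≈ 0.1325, P(balanced) ≈ 0.6494, P(conservative) ≈ 0.2182

0.649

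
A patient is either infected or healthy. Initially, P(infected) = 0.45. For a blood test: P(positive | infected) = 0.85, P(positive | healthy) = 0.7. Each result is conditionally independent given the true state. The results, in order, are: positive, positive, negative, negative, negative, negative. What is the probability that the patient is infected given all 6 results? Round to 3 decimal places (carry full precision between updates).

After 'positive': P(infected) = 0.85·0.4500 / (0.85·0.4500 + 0.7·0.5500) ≈ 0.4984
After 'positive': P(infected) = 0.85·0.4984 / (0.85·0.4984 + 0.7·0.5016) ≈ 0.5468
After 'negative': P(infected) = 0.15·0.5468 / (0.15·0.5468 + 0.3·0.4532) ≈ 0.3762
After 'negative': P(infected) = 0.15·0.3762 / (0.15·0.3762 + 0.3·0.6238) ≈ 0.2317
After 'negative': P(infected) = 0.15·0.2317 / (0.15·0.2317 + 0.3·0.7683) ≈ 0.1310
After 'negative': P(infected) = 0.15·0.1310 / (0.15·0.1310 + 0.3·0.8690) ≈ 0.0701

0.070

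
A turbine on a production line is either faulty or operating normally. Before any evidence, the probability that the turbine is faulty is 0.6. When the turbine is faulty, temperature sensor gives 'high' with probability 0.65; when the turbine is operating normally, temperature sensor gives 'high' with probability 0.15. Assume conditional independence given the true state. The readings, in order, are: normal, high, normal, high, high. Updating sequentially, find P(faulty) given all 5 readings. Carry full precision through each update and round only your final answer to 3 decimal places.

Apply Bayes' rule sequentially, carrying P(faulty) forward.
After 'normal': P(faulty) = 0.35·0.6000 / (0.35·0.6000 + 0.85·0.4000) ≈ 0.3818
After 'high': P(faulty) = 0.65·0.3818 / (0.65·0.3818 + 0.15·0.6182) ≈ 0.7280
After 'normal': P(faulty) = 0.35·0.7280 / (0.35·0.7280 + 0.85·0.2720) ≈ 0.5243
After 'high': P(faulty) = 0.65·0.5243 / (0.65·0.5243 + 0.15·0.4757) ≈ 0.8269
After 'high': P(faulty) = 0.65·0.8269 / (0.65·0.8269 + 0.15·0.1731) ≈ 0.9539

0.954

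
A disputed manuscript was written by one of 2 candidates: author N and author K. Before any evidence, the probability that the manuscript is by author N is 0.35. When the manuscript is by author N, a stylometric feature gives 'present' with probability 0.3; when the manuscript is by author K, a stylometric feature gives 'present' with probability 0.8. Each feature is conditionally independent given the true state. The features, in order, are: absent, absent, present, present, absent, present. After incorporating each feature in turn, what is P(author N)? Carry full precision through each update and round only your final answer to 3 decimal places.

0.549

After 'absent': P(author N) = 0.7·0.3500 / (0.7·0.3500 + 0.2·0.6500) ≈ 0.6533
After 'absent': P(author N) = 0.7·0.6533 / (0.7·0.6533 + 0.2·0.3467) ≈ 0.8684
After 'present': P(author N) = 0.3·0.8684 / (0.3·0.8684 + 0.8·0.1316) ≈ 0.7121
After 'present': P(author N) = 0.3·0.7121 / (0.3·0.7121 + 0.8·0.2879) ≈ 0.4812
After 'absent': P(author N) = 0.7·0.4812 / (0.7·0.4812 + 0.2·0.5188) ≈ 0.7645
After 'present': P(author N) = 0.3·0.7645 / (0.3·0.7645 + 0.8·0.2355) ≈ 0.5490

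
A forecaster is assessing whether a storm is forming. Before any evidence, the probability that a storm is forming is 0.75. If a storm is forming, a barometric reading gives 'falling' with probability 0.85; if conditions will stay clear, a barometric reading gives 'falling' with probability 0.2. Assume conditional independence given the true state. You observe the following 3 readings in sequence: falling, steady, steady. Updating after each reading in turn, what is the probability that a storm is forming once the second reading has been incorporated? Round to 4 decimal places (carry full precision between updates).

0.7051

Each posterior becomes the prior for the next update.
After 'falling': P(storm) = 0.85·0.7500 / (0.85·0.7500 + 0.2·0.2500) ≈ 0.9273
After 'steady': P(storm) = 0.15·0.9273 / (0.15·0.9273 + 0.8·0.0727) ≈ 0.7051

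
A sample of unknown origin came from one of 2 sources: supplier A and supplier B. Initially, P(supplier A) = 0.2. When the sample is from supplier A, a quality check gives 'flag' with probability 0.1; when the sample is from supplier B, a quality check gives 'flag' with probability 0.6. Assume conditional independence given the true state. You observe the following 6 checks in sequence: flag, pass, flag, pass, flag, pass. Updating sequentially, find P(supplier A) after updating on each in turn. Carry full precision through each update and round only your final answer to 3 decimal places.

0.013

After 'flag': P(supplier A) = 0.1·0.2000 / (0.1·0.2000 + 0.6·0.8000) ≈ 0.0400
After 'pass': P(supplier A) = 0.9·0.0400 / (0.9·0.0400 + 0.4·0.9600) ≈ 0.0857
After 'flag': P(supplier A) = 0.1·0.0857 / (0.1·0.0857 + 0.6·0.9143) ≈ 0.0154
After 'pass': P(supplier A) = 0.9·0.0154 / (0.9·0.0154 + 0.4·0.9846) ≈ 0.0340
After 'flag': P(supplier A) = 0.1·0.0340 / (0.1·0.0340 + 0.6·0.9660) ≈ 0.0058
After 'pass': P(supplier A) = 0.9·0.0058 / (0.9·0.0058 + 0.4·0.9942) ≈ 0.0130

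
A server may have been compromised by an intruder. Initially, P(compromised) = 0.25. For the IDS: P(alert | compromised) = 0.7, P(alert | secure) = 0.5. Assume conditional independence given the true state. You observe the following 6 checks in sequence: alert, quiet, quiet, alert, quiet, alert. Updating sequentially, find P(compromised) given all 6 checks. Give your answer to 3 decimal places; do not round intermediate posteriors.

After 'alert': P(compromised) = 0.7·0.2500 / (0.7·0.2500 + 0.5·0.7500) ≈ 0.3182
After 'quiet': P(compromised) = 0.3·0.3182 / (0.3·0.3182 + 0.5·0.6818) ≈ 0.2188
After 'quiet': P(compromised) = 0.3·0.2188 / (0.3·0.2188 + 0.5·0.7812) ≈ 0.1438
After 'alert': P(compromised) = 0.7·0.1438 / (0.7·0.1438 + 0.5·0.8562) ≈ 0.1904
After 'quiet': P(compromised) = 0.3·0.1904 / (0.3·0.1904 + 0.5·0.8096) ≈ 0.1237
After 'alert': P(compromised) = 0.7·0.1237 / (0.7·0.1237 + 0.5·0.8763) ≈ 0.1650

0.165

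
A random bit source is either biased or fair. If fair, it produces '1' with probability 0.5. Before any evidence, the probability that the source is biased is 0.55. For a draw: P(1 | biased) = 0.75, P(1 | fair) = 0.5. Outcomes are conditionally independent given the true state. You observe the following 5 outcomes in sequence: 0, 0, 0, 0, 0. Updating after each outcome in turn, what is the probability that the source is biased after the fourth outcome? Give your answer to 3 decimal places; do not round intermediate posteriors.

0.071

After '0': P(biased) = 0.25·0.5500 / (0.25·0.5500 + 0.5·0.4500) ≈ 0.3793
After '0': P(biased) = 0.25·0.3793 / (0.25·0.3793 + 0.5·0.6207) ≈ 0.2340
After '0': P(biased) = 0.25·0.2340 / (0.25·0.2340 + 0.5·0.7660) ≈ 0.1325
After '0': P(biased) = 0.25·0.1325 / (0.25·0.1325 + 0.5·0.8675) ≈ 0.0710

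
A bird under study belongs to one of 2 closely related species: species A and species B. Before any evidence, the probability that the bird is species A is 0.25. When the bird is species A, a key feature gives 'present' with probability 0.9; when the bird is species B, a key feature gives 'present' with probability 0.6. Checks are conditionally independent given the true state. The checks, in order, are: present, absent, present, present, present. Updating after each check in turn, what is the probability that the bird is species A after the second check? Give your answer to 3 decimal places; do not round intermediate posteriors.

After 'present': P(species A) = 0.9·0.2500 / (0.9·0.2500 + 0.6·0.7500) ≈ 0.3333
After 'absent': P(species A) = 0.1·0.3333 / (0.1·0.3333 + 0.4·0.6667) ≈ 0.1111

0.111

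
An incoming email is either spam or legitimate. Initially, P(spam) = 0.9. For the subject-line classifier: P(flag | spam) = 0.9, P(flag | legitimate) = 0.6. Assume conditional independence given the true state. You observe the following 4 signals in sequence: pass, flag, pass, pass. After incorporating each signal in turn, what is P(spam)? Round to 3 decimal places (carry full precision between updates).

Apply Bayes' rule sequentially, carrying P(spam) forward.
After 'pass': P(spam) = 0.1·0.9000 / (0.1·0.9000 + 0.4·0.1000) ≈ 0.6923
After 'flag': P(spam) = 0.9·0.6923 / (0.9·0.6923 + 0.6·0.3077) ≈ 0.7714
After 'pass': P(spam) = 0.1·0.7714 / (0.1·0.7714 + 0.4·0.2286) ≈ 0.4576
After 'pass': P(spam) = 0.1·0.4576 / (0.1·0.4576 + 0.4·0.5424) ≈ 0.1742

0.174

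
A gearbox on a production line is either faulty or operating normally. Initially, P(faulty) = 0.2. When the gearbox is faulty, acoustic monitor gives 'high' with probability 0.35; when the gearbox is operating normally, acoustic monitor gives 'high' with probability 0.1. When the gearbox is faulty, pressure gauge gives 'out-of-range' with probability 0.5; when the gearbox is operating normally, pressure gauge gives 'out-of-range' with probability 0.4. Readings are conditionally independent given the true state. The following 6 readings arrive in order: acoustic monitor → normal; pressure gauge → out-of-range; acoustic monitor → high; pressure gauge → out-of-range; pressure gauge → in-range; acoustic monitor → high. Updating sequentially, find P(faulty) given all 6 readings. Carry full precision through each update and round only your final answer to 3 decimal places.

After acoustic monitor='normal': P(faulty) = 0.65·0.2000 / (0.65·0.2000 + 0.9·0.8000) ≈ 0.1529
After pressure gauge='out-of-range': P(faulty) = 0.5·0.1529 / (0.5·0.1529 + 0.4·0.8471) ≈ 0.1841
After acoustic monitor='high': P(faulty) = 0.35·0.1841 / (0.35·0.1841 + 0.1·0.8159) ≈ 0.4413
After pressure gauge='out-of-range': P(faulty) = 0.5·0.4413 / (0.5·0.4413 + 0.4·0.5587) ≈ 0.4968
After pressure gauge='in-range': P(faulty) = 0.5·0.4968 / (0.5·0.4968 + 0.6·0.5032) ≈ 0.4514
After acoustic monitor='high': P(faulty) = 0.35·0.4514 / (0.35·0.4514 + 0.1·0.5486) ≈ 0.7423

0.742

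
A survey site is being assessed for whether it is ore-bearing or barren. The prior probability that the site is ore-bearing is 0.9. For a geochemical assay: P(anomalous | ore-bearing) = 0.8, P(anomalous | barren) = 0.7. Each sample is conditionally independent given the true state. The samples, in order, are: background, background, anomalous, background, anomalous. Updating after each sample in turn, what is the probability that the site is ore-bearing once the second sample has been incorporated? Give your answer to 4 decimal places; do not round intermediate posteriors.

After 'background': P(ore) = 0.2·0.9000 / (0.2·0.9000 + 0.3·0.1000) ≈ 0.8571
After 'background': P(ore) = 0.2·0.8571 / (0.2·0.8571 + 0.3·0.1429) ≈ 0.8000

0.8000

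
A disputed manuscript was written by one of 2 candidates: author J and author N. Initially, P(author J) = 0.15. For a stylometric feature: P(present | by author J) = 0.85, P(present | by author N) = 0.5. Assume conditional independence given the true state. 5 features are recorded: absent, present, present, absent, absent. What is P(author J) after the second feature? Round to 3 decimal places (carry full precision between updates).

0.083

After 'absent': P(author J) = 0.15·0.1500 / (0.15·0.1500 + 0.5·0.8500) ≈ 0.0503
After 'present': P(author J) = 0.85·0.0503 / (0.85·0.0503 + 0.5·0.9497) ≈ 0.0826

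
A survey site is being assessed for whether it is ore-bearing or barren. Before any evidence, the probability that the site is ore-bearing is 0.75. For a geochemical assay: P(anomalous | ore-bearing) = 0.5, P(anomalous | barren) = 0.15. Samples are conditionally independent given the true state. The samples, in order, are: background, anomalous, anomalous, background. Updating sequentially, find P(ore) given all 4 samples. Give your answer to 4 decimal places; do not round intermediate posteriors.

After 'background': P(ore) = 0.5·0.7500 / (0.5·0.7500 + 0.85·0.2500) ≈ 0.6383
After 'anomalous': P(ore) = 0.5·0.6383 / (0.5·0.6383 + 0.15·0.3617) ≈ 0.8547
After 'anomalous': P(ore) = 0.5·0.8547 / (0.5·0.8547 + 0.15·0.1453) ≈ 0.9515
After 'background': P(ore) = 0.5·0.9515 / (0.5·0.9515 + 0.85·0.0485) ≈ 0.9202

0.9202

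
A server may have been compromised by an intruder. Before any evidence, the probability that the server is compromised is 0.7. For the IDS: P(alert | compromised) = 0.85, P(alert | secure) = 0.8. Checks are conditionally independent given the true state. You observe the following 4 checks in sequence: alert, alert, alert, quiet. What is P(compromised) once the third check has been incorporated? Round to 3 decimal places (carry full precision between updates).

After 'alert': P(compromised) = 0.85·0.7000 / (0.85·0.7000 + 0.8·0.3000) ≈ 0.7126
After 'alert': P(compromised) = 0.85·0.7126 / (0.85·0.7126 + 0.8·0.2874) ≈ 0.7248
After 'alert': P(compromised) = 0.85·0.7248 / (0.85·0.7248 + 0.8·0.2752) ≈ 0.7368

0.737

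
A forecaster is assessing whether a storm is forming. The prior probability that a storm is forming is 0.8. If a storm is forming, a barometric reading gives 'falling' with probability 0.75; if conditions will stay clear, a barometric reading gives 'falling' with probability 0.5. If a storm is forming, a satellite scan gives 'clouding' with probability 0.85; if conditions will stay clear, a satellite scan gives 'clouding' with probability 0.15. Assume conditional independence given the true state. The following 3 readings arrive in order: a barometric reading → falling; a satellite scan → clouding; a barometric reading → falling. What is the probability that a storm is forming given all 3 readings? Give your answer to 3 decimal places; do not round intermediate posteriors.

0.981

After a barometric reading='falling': P(storm) = 0.75·0.8000 / (0.75·0.8000 + 0.5·0.2000) ≈ 0.8571
After a satellite scan='clouding': P(storm) = 0.85·0.8571 / (0.85·0.8571 + 0.15·0.1429) ≈ 0.9714
After a barometric reading='falling': P(storm) = 0.75·0.9714 / (0.75·0.9714 + 0.5·0.0286) ≈ 0.9808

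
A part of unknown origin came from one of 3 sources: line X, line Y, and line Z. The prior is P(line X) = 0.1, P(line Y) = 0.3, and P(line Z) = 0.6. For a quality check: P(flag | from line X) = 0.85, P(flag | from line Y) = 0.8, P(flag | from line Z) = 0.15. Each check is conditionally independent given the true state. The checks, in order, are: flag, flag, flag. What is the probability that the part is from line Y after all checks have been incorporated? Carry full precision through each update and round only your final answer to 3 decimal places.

After 'flag': normaliser = 0.85·0.1000 + 0.8·0.3000 + 0.15·0.6000; P(line X) ≈ 0.2048, P(line Y) ≈ 0.5783, P(line Z) ≈ 0.2169
After 'flag': normaliser = 0.85·0.2048 + 0.8·0.5783 + 0.15·0.2169; P(line X) ≈ 0.2601, P(line Y) ≈ 0.6913, P(line Z) ≈ 0.0486
After 'flag': normaliser = 0.85·0.2601 + 0.8·0.6913 + 0.15·0.0486; P(line X) ≈ 0.2830, P(line Y) ≈ 0.7077, P(line Z) ≈ 0.0093

0.708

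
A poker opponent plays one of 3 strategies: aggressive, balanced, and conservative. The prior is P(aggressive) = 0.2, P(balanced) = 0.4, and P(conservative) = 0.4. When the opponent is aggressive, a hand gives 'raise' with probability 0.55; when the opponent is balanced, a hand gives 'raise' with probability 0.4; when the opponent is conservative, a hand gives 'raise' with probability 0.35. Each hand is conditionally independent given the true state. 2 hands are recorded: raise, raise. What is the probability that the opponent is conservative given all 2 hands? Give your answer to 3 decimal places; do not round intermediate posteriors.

0.282

After 'raise': normaliser = 0.55·0.2000 + 0.4·0.4000 + 0.35·0.4000; P(aggressive) ≈ 0.2683, P(balanced) ≈ 0.3902, P(conservative) ≈ 0.3415
After 'raise': normaliser = 0.55·0.2683 + 0.4·0.3902 + 0.35·0.3415; P(aggressive) ≈ 0.3487, P(balanced) ≈ 0.3689, P(conservative) ≈ 0.2824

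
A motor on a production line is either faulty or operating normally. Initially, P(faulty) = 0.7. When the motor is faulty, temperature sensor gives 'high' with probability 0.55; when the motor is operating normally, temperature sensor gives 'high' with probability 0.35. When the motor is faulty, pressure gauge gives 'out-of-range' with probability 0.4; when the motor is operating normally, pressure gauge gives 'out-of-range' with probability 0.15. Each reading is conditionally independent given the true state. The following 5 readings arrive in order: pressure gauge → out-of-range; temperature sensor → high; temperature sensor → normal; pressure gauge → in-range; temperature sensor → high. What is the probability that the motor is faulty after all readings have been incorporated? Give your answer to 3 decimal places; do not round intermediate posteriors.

After pressure gauge='out-of-range': P(faulty) = 0.4·0.7000 / (0.4·0.7000 + 0.15·0.3000) ≈ 0.8615
After temperature sensor='high': P(faulty) = 0.55·0.8615 / (0.55·0.8615 + 0.35·0.1385) ≈ 0.9072
After temperature sensor='normal': P(faulty) = 0.45·0.9072 / (0.45·0.9072 + 0.65·0.0928) ≈ 0.8713
After pressure gauge='in-range': P(faulty) = 0.6·0.8713 / (0.6·0.8713 + 0.85·0.1287) ≈ 0.8269
After temperature sensor='high': P(faulty) = 0.55·0.8269 / (0.55·0.8269 + 0.35·0.1731) ≈ 0.8825

0.882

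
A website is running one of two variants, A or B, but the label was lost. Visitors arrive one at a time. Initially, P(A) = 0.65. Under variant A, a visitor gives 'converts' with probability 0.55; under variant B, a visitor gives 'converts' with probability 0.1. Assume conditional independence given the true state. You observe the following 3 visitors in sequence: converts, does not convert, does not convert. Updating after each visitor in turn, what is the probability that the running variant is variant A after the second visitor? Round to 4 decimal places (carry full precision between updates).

0.8363

After 'converts': P(A) = 0.55·0.6500 / (0.55·0.6500 + 0.1·0.3500) ≈ 0.9108
After 'does not convert': P(A) = 0.45·0.9108 / (0.45·0.9108 + 0.9·0.0892) ≈ 0.8363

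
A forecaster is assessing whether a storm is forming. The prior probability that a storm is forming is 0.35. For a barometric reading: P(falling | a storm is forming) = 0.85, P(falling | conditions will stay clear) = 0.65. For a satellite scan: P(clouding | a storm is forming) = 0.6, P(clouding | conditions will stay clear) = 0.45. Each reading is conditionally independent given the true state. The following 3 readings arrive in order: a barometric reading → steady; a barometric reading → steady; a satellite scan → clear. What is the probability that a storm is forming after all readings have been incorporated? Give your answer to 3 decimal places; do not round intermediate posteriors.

0.067

After a barometric reading='steady': P(storm) = 0.15·0.3500 / (0.15·0.3500 + 0.35·0.6500) ≈ 0.1875
After a barometric reading='steady': P(storm) = 0.15·0.1875 / (0.15·0.1875 + 0.35·0.8125) ≈ 0.0900
After a satellite scan='clear': P(storm) = 0.4·0.0900 / (0.4·0.0900 + 0.55·0.9100) ≈ 0.0671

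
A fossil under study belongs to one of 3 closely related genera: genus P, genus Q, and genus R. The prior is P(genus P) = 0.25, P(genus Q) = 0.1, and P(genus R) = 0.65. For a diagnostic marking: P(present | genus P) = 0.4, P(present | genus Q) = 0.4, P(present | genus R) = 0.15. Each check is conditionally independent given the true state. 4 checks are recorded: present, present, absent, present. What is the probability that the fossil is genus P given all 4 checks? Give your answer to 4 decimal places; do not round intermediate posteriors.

0.6273

After 'present': normaliser = 0.4·0.2500 + 0.4·0.1000 + 0.15·0.6500; P(genus P) ≈ 0.4211, P(genus Q) ≈ 0.1684, P(genus R) ≈ 0.4105
After 'present': normaliser = 0.4·0.4211 + 0.4·0.1684 + 0.15·0.4105; P(genus P) ≈ 0.5664, P(genus Q) ≈ 0.2265, P(genus R) ≈ 0.2071
After 'absent': normaliser = 0.6·0.5664 + 0.6·0.2265 + 0.85·0.2071; P(genus P) ≈ 0.5214, P(genus Q) ≈ 0.2086, P(genus R) ≈ 0.2701
After 'present': normaliser = 0.4·0.5214 + 0.4·0.2086 + 0.15·0.2701; P(genus P) ≈ 0.6273, P(genus Q) ≈ 0.2509, P(genus R) ≈ 0.1218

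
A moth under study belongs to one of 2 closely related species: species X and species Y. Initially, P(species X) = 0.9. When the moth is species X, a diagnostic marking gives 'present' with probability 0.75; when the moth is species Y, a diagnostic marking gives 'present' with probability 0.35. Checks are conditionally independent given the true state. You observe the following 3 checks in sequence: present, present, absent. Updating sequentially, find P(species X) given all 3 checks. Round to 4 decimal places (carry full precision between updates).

After 'present': P(species X) = 0.75·0.9000 / (0.75·0.9000 + 0.35·0.1000) ≈ 0.9507
After 'present': P(species X) = 0.75·0.9507 / (0.75·0.9507 + 0.35·0.0493) ≈ 0.9764
After 'absent': P(species X) = 0.25·0.9764 / (0.25·0.9764 + 0.65·0.0236) ≈ 0.9408

0.9408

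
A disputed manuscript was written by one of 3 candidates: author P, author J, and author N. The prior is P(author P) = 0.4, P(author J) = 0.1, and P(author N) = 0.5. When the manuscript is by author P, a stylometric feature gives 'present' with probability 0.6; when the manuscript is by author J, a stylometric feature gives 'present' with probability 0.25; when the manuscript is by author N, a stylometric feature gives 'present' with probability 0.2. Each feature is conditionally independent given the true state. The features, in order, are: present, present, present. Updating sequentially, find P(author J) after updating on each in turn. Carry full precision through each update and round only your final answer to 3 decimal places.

Apply Bayes' rule sequentially, carrying P(author J) forward.
After 'present': normaliser = 0.6·0.4000 + 0.25·0.1000 + 0.2·0.5000; P(author P) ≈ 0.6575, P(author J) ≈ 0.0685, P(author N) ≈ 0.2740
After 'present': normaliser = 0.6·0.6575 + 0.25·0.0685 + 0.2·0.2740; P(author P) ≈ 0.8458, P(author J) ≈ 0.0367, P(author N) ≈ 0.1175
After 'present': normaliser = 0.6·0.8458 + 0.25·0.0367 + 0.2·0.1175; P(author P) ≈ 0.9395, P(author J) ≈ 0.0170, P(author N) ≈ 0.0435

0.017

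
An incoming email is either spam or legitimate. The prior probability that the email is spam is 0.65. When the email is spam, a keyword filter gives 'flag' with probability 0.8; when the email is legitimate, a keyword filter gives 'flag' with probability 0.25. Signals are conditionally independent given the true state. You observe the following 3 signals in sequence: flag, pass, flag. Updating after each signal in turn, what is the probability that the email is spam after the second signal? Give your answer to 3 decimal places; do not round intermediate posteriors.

0.613

After 'flag': P(spam) = 0.8·0.6500 / (0.8·0.6500 + 0.25·0.3500) ≈ 0.8560
After 'pass': P(spam) = 0.2·0.8560 / (0.2·0.8560 + 0.75·0.1440) ≈ 0.6131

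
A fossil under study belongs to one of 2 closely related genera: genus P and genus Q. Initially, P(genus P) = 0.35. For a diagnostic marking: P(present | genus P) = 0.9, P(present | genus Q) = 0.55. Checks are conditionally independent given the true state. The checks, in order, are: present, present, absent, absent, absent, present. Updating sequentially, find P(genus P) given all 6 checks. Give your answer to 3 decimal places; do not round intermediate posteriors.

0.025

After 'present': P(genus P) = 0.9·0.3500 / (0.9·0.3500 + 0.55·0.6500) ≈ 0.4684
After 'present': P(genus P) = 0.9·0.4684 / (0.9·0.4684 + 0.55·0.5316) ≈ 0.5905
After 'absent': P(genus P) = 0.1·0.5905 / (0.1·0.5905 + 0.45·0.4095) ≈ 0.2427
After 'absent': P(genus P) = 0.1·0.2427 / (0.1·0.2427 + 0.45·0.7573) ≈ 0.0665
After 'absent': P(genus P) = 0.1·0.0665 / (0.1·0.0665 + 0.45·0.9335) ≈ 0.0156
After 'present': P(genus P) = 0.9·0.0156 / (0.9·0.0156 + 0.55·0.9844) ≈ 0.0252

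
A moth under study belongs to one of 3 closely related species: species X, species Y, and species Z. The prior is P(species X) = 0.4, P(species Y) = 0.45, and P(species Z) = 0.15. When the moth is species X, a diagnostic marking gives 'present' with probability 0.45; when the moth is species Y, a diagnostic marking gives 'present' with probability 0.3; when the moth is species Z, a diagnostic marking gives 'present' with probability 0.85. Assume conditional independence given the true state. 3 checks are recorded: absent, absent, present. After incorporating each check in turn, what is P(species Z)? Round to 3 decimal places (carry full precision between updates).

0.023

Apply Bayes' rule sequentially, carrying P(species Z) forward.
After 'absent': normaliser = 0.55·0.4000 + 0.7·0.4500 + 0.15·0.1500; P(species X) ≈ 0.3946, P(species Y) ≈ 0.5650, P(species Z) ≈ 0.0404
After 'absent': normaliser = 0.55·0.3946 + 0.7·0.5650 + 0.15·0.0404; P(species X) ≈ 0.3509, P(species Y) ≈ 0.6394, P(species Z) ≈ 0.0098
After 'present': normaliser = 0.45·0.3509 + 0.3·0.6394 + 0.85·0.0098; P(species X) ≈ 0.4410, P(species Y) ≈ 0.5358, P(species Z) ≈ 0.0232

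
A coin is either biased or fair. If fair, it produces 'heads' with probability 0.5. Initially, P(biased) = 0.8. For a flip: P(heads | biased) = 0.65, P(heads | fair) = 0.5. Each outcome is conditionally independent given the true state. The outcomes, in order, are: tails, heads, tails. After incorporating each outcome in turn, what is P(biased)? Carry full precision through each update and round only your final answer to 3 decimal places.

0.718

After 'tails': P(biased) = 0.35·0.8000 / (0.35·0.8000 + 0.5·0.2000) ≈ 0.7368
After 'heads': P(biased) = 0.65·0.7368 / (0.65·0.7368 + 0.5·0.2632) ≈ 0.7845
After 'tails': P(biased) = 0.35·0.7845 / (0.35·0.7845 + 0.5·0.2155) ≈ 0.7182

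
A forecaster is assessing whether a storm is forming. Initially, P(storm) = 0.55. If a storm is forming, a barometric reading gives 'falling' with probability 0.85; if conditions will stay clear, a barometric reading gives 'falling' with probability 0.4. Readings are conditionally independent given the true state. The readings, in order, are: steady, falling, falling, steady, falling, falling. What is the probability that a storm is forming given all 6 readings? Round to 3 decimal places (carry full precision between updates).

After 'steady': P(storm) = 0.15·0.5500 / (0.15·0.5500 + 0.6·0.4500) ≈ 0.2340
After 'falling': P(storm) = 0.85·0.2340 / (0.85·0.2340 + 0.4·0.7660) ≈ 0.3937
After 'falling': P(storm) = 0.85·0.3937 / (0.85·0.3937 + 0.4·0.6063) ≈ 0.5798
After 'steady': P(storm) = 0.15·0.5798 / (0.15·0.5798 + 0.6·0.4202) ≈ 0.2565
After 'falling': P(storm) = 0.85·0.2565 / (0.85·0.2565 + 0.4·0.7435) ≈ 0.4230
After 'falling': P(storm) = 0.85·0.4230 / (0.85·0.4230 + 0.4·0.5770) ≈ 0.6090

0.609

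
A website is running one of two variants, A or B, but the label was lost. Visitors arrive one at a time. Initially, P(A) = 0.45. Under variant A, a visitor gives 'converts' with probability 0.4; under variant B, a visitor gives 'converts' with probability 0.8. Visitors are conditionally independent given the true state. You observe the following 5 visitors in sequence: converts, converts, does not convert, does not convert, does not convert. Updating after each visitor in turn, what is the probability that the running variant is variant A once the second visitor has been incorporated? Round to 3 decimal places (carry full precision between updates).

0.170

After 'converts': P(A) = 0.4·0.4500 / (0.4·0.4500 + 0.8·0.5500) ≈ 0.2903
After 'converts': P(A) = 0.4·0.2903 / (0.4·0.2903 + 0.8·0.7097) ≈ 0.1698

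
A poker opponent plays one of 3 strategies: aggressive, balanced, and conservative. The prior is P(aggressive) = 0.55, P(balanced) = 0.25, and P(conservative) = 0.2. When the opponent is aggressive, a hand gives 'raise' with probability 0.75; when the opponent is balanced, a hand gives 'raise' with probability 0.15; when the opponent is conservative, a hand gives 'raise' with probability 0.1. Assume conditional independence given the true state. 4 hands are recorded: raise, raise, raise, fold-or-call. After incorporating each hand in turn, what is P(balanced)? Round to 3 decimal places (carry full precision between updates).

0.012

After 'raise': normaliser = 0.75·0.5500 + 0.15·0.2500 + 0.1·0.2000; P(aggressive) ≈ 0.8777, P(balanced) ≈ 0.0798, P(conservative) ≈ 0.0426
After 'raise': normaliser = 0.75·0.8777 + 0.15·0.0798 + 0.1·0.0426; P(aggressive) ≈ 0.9759, P(balanced) ≈ 0.0177, P(conservative) ≈ 0.0063
After 'raise': normaliser = 0.75·0.9759 + 0.15·0.0177 + 0.1·0.0063; P(aggressive) ≈ 0.9955, P(balanced) ≈ 0.0036, P(conservative) ≈ 0.0009
After 'fold-or-call': normaliser = 0.25·0.9955 + 0.85·0.0036 + 0.9·0.0009; P(aggressive) ≈ 0.9848, P(balanced) ≈ 0.0122, P(conservative) ≈ 0.0031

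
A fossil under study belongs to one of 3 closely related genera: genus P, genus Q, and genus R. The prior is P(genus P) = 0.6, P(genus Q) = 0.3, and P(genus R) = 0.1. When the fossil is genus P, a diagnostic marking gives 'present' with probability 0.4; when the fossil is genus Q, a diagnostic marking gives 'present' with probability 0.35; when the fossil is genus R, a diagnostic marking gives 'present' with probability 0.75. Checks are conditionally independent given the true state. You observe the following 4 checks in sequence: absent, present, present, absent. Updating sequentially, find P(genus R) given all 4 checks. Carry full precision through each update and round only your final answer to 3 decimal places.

0.066

After 'absent': normaliser = 0.6·0.6000 + 0.65·0.3000 + 0.25·0.1000; P(genus P) ≈ 0.6207, P(genus Q) ≈ 0.3362, P(genus R) ≈ 0.0431
After 'present': normaliser = 0.4·0.6207 + 0.35·0.3362 + 0.75·0.0431; P(genus P) ≈ 0.6234, P(genus Q) ≈ 0.2955, P(genus R) ≈ 0.0812
After 'present': normaliser = 0.4·0.6234 + 0.35·0.2955 + 0.75·0.0812; P(genus P) ≈ 0.6028, P(genus Q) ≈ 0.2500, P(genus R) ≈ 0.1472
After 'absent': normaliser = 0.6·0.6028 + 0.65·0.2500 + 0.25·0.1472; P(genus P) ≈ 0.6447, P(genus Q) ≈ 0.2897, P(genus R) ≈ 0.0656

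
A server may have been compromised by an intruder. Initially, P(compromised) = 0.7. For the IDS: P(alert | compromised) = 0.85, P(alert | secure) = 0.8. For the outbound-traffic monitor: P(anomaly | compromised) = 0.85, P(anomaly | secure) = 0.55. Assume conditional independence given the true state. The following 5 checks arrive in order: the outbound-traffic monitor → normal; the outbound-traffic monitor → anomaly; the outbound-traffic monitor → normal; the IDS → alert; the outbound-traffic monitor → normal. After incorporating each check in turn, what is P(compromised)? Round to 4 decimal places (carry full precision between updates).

0.1243

After the outbound-traffic monitor='normal': P(compromised) = 0.15·0.7000 / (0.15·0.7000 + 0.45·0.3000) ≈ 0.4375
After the outbound-traffic monitor='anomaly': P(compromised) = 0.85·0.4375 / (0.85·0.4375 + 0.55·0.5625) ≈ 0.5459
After the outbound-traffic monitor='normal': P(compromised) = 0.15·0.5459 / (0.15·0.5459 + 0.45·0.4541) ≈ 0.2861
After the IDS='alert': P(compromised) = 0.85·0.2861 / (0.85·0.2861 + 0.8·0.7139) ≈ 0.2986
After the outbound-traffic monitor='normal': P(compromised) = 0.15·0.2986 / (0.15·0.2986 + 0.45·0.7014) ≈ 0.1243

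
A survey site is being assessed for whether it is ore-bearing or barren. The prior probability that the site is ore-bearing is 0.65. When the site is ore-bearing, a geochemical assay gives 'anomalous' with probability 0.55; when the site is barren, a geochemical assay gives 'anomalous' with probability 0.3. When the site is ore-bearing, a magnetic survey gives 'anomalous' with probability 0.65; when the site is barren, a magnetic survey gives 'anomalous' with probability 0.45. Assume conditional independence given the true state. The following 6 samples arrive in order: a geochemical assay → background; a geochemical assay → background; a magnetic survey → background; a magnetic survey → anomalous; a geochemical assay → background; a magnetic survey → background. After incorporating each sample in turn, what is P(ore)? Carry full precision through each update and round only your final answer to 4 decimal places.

After a geochemical assay='background': P(ore) = 0.45·0.6500 / (0.45·0.6500 + 0.7·0.3500) ≈ 0.5442
After a geochemical assay='background': P(ore) = 0.45·0.5442 / (0.45·0.5442 + 0.7·0.4558) ≈ 0.4342
After a magnetic survey='background': P(ore) = 0.35·0.4342 / (0.35·0.4342 + 0.55·0.5658) ≈ 0.3281
After a magnetic survey='anomalous': P(ore) = 0.65·0.3281 / (0.65·0.3281 + 0.45·0.6719) ≈ 0.4137
After a geochemical assay='background': P(ore) = 0.45·0.4137 / (0.45·0.4137 + 0.7·0.5863) ≈ 0.3120
After a magnetic survey='background': P(ore) = 0.35·0.3120 / (0.35·0.3120 + 0.55·0.6880) ≈ 0.2240

0.2240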